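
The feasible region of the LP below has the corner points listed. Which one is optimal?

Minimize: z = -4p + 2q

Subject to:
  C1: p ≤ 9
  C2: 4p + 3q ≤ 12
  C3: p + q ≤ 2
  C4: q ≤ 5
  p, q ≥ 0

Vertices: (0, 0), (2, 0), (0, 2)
Evaluating z = -4p + 2q at each vertex:
  (0, 0): z = 0
  (2, 0): z = -8
  (0, 2): z = 4

The smallest value is z = -8, attained at (2, 0).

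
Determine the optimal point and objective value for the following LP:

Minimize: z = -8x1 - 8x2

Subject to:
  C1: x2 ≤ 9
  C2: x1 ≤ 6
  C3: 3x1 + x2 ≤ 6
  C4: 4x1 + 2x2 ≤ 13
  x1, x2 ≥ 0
Each vertex is the intersection of two constraint boundaries that also satisfies all remaining constraints:
  x1 = 0 and x2 = 0 → (0, 0)
  3x1 + x2 = 6 and x2 = 0 → (2, 0)
  3x1 + x2 = 6 and x1 = 0 → (0, 6)

Evaluating z = -8x1 - 8x2 at each vertex:
  (0, 0): z = 0
  (2, 0): z = -16
  (0, 6): z = -48

The minimum is at (0, 6) with z = -48.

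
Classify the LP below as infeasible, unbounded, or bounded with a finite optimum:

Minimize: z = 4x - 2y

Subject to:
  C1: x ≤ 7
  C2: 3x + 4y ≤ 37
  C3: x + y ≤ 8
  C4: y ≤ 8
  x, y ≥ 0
The point (0, 8) satisfies every constraint, so the LP is feasible; the constraints give x ≤ 7 and y ≤ 8, which with x, y ≥ 0 keep the feasible region inside a bounded box. A feasible, bounded LP attains a finite optimum at a vertex.

Evaluating z = 4x - 2y at each vertex:
  (0, 0): z = 0
  (7, 0): z = 28
  (7, 1): z = 26
  (0, 8): z = -16

Bounded optimum: z* = -16 at (0, 8).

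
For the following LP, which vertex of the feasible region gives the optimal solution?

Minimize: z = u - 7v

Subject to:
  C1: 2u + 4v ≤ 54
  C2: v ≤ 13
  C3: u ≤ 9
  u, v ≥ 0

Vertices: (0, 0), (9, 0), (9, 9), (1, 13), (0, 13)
Evaluating z = u - 7v at each vertex:
  (0, 0): z = 0
  (9, 0): z = 9
  (9, 9): z = -54
  (1, 13): z = -90
  (0, 13): z = -91

The smallest value is z = -91, attained at (0, 13).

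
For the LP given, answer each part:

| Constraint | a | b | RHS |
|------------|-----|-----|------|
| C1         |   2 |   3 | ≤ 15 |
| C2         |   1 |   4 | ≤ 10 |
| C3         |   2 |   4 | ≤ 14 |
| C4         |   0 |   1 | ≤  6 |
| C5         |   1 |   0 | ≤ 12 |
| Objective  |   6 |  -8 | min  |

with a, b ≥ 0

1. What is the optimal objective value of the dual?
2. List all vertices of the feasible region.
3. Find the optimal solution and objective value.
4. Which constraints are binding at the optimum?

1. -20 (by strong duality, equal to the primal optimum)
2. (0, 0), (7, 0), (4, 1.5), (0, 2.5)
3. a = 0, b = 2.5, z = -20
4. C2, a ≥ 0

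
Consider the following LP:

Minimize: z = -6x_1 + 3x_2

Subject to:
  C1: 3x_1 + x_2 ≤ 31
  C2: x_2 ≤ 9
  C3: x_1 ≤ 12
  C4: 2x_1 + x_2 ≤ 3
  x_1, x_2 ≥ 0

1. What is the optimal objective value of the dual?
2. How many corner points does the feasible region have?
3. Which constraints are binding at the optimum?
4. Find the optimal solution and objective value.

1. -9 (by strong duality, equal to the primal optimum)
2. 3
3. C4, x_2 ≥ 0
4. x_1 = 1.5, x_2 = 0, z = -9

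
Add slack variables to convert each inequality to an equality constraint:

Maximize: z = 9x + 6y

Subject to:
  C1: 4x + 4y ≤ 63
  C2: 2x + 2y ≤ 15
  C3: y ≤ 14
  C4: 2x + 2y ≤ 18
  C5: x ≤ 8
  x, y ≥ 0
max z = 9x + 6y

s.t.
  4x + 4y + s1 = 63
  2x + 2y + s2 = 15
  y + s3 = 14
  2x + 2y + s4 = 18
  x + s5 = 8
  x, y, s1, s2, s3, s4, s5 ≥ 0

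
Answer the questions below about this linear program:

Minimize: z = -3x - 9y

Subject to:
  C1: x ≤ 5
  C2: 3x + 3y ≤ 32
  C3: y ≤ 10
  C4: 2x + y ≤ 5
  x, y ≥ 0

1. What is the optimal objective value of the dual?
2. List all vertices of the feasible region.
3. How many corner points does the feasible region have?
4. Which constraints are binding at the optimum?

1. -45 (by strong duality, equal to the primal optimum)
2. (0, 0), (2.5, 0), (0, 5)
3. 3
4. C4, x ≥ 0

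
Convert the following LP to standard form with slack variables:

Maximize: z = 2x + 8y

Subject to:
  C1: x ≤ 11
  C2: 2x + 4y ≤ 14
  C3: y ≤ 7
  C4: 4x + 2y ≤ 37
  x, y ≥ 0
max z = 2x + 8y

s.t.
  x + s1 = 11
  2x + 4y + s2 = 14
  y + s3 = 7
  4x + 2y + s4 = 37
  x, y, s1, s2, s3, s4 ≥ 0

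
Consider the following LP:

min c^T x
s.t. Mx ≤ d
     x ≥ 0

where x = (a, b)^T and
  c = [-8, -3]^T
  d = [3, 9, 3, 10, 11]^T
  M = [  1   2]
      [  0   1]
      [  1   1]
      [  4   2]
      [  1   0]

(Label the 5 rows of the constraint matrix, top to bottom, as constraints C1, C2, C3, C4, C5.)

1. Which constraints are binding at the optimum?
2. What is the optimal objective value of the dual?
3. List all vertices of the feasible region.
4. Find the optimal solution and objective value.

1. C4, b ≥ 0
2. -20 (by strong duality, equal to the primal optimum)
3. (0, 0), (2.5, 0), (2.333, 0.3333), (0, 1.5)
4. a = 2.5, b = 0, z = -20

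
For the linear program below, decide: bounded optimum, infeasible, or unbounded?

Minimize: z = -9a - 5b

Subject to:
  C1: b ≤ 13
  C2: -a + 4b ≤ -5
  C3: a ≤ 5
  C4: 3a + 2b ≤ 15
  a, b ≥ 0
The point (5, 0) satisfies every constraint, so the LP is feasible; the constraints give a ≤ 5 and b ≤ 13, which with a, b ≥ 0 keep the feasible region inside a bounded box. A feasible, bounded LP attains a finite optimum at a vertex.

The LP has an optimal solution: (5, 0) with z = -45.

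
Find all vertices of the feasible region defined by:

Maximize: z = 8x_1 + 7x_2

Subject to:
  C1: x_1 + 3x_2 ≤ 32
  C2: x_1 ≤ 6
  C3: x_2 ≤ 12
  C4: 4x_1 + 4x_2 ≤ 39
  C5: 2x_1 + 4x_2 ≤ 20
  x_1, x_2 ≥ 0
Each vertex is the intersection of two constraint boundaries that also satisfies all remaining constraints:
  x_1 = 0 and x_2 = 0 → (0, 0)
  x_1 = 6 and x_2 = 0 → (6, 0)
  x_1 = 6 and 2x_1 + 4x_2 = 20 → (6, 2)
  2x_1 + 4x_2 = 20 and x_1 = 0 → (0, 5)

Vertices: (0, 0), (6, 0), (6, 2), (0, 5)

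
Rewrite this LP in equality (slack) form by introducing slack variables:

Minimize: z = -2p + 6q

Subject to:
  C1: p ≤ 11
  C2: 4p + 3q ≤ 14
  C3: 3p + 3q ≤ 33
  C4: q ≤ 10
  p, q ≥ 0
min z = -2p + 6q

s.t.
  p + s1 = 11
  4p + 3q + s2 = 14
  3p + 3q + s3 = 33
  q + s4 = 10
  p, q, s1, s2, s3, s4 ≥ 0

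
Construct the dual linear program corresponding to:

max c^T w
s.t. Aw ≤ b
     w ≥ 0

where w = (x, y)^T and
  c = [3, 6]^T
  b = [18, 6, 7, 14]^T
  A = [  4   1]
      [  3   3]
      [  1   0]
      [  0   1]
Minimize: z = 18y1 + 6y2 + 7y3 + 14y4

Subject to:
  C1: -4y1 - 3y2 - y3 ≤ -3
  C2: -y1 - 3y2 - y4 ≤ -6
  y1, y2, y3, y4 ≥ 0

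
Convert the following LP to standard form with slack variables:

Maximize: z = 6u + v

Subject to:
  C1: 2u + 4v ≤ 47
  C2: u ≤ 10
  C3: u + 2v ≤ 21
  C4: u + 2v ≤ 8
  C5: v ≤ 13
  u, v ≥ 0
max z = 6u + v

s.t.
  2u + 4v + s1 = 47
  u + s2 = 10
  u + 2v + s3 = 21
  u + 2v + s4 = 8
  v + s5 = 13
  u, v, s1, s2, s3, s4, s5 ≥ 0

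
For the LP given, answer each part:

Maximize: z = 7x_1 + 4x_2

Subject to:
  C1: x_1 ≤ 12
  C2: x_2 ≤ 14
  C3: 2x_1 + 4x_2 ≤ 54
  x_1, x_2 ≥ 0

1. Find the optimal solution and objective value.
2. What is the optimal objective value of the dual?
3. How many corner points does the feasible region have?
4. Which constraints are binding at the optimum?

1. x_1 = 12, x_2 = 7.5, z = 114
2. 114 (by strong duality, equal to the primal optimum)
3. 4
4. C1, C3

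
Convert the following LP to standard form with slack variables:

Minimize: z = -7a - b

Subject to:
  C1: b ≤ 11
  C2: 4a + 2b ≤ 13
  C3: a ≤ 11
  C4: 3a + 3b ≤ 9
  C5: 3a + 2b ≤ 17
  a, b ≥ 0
min z = -7a - b

s.t.
  b + s1 = 11
  4a + 2b + s2 = 13
  a + s3 = 11
  3a + 3b + s4 = 9
  3a + 2b + s5 = 17
  a, b, s1, s2, s3, s4, s5 ≥ 0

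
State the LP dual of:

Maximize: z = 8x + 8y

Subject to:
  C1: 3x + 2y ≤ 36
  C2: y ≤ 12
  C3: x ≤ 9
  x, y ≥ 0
Minimize: z = 36y1 + 12y2 + 9y3

Subject to:
  C1: -3y1 - y3 ≤ -8
  C2: -2y1 - y2 ≤ -8
  y1, y2, y3 ≥ 0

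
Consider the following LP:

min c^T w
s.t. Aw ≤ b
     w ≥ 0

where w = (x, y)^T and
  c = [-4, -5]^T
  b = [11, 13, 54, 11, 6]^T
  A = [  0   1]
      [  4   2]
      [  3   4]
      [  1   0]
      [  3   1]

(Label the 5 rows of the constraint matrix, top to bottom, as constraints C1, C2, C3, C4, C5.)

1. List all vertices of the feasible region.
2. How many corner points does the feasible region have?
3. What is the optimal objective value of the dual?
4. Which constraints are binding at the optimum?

1. (0, 0), (2, 0), (0, 6)
2. 3
3. -30 (by strong duality, equal to the primal optimum)
4. C5, x ≥ 0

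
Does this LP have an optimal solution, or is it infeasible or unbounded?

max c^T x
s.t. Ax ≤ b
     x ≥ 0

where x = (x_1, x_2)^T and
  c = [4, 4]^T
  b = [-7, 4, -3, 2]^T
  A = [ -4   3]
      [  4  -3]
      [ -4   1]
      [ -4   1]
One constraint requires 4x_1 - 3x_2 ≤ 4, while the constraint -4x_1 + 3x_2 ≤ -7 is equivalent to 4x_1 - 3x_2 ≥ 7. Together they would need 7 ≤ 4x_1 - 3x_2 ≤ 4, which is impossible since 7 > 4. No point satisfies all constraints.

Infeasible: no point satisfies all constraints simultaneously.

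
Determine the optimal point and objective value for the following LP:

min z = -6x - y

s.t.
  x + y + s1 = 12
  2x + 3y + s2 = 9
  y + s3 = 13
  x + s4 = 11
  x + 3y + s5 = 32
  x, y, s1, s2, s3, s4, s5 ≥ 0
Each vertex is the intersection of two constraint boundaries that also satisfies all remaining constraints:
  x = 0 and y = 0 → (0, 0)
  2x + 3y = 9 and y = 0 → (4.5, 0)
  2x + 3y = 9 and x = 0 → (0, 3)

Evaluating z = -6x - y at each vertex:
  (0, 0): z = 0
  (4.5, 0): z = -27
  (0, 3): z = -3

The minimum is at (4.5, 0) with z = -27.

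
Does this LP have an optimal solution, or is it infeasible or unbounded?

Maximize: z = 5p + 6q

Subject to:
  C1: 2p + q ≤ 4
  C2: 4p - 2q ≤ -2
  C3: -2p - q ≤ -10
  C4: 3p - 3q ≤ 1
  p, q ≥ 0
C1 requires 2p + q ≤ 4, while C3 (-2p - q ≤ -10) is equivalent to 2p + q ≥ 10. Together they would need 10 ≤ 2p + q ≤ 4, which is impossible since 10 > 4. No point satisfies all constraints.

The feasible region is empty; the LP is infeasible.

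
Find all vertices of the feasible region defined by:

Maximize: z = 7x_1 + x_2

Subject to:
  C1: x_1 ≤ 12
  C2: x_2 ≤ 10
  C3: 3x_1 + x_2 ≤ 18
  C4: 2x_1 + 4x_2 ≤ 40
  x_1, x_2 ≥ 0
Each vertex is the intersection of two constraint boundaries that also satisfies all remaining constraints:
  x_1 = 0 and x_2 = 0 → (0, 0)
  3x_1 + x_2 = 18 and x_2 = 0 → (6, 0)
  3x_1 + x_2 = 18 and 2x_1 + 4x_2 = 40 → (3.2, 8.4)
  x_2 = 10 and 2x_1 + 4x_2 = 40 → (0, 10)

Vertices: (0, 0), (6, 0), (3.2, 8.4), (0, 10)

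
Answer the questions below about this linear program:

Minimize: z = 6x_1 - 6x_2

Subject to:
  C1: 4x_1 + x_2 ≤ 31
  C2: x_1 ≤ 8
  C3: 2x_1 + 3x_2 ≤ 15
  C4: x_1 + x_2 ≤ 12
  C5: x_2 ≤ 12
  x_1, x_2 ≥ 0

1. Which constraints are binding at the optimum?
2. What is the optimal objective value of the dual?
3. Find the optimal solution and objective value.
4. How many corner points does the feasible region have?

1. C3, x_1 ≥ 0
2. -30 (by strong duality, equal to the primal optimum)
3. x_1 = 0, x_2 = 5, z = -30
4. 3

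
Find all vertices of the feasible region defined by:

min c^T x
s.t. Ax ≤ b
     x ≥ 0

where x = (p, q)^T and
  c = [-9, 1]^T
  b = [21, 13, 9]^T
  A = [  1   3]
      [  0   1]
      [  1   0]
Each vertex is the intersection of two constraint boundaries that also satisfies all remaining constraints:
  p = 0 and q = 0 → (0, 0)
  p = 9 and q = 0 → (9, 0)
  p + 3q = 21 and p = 9 → (9, 4)
  p + 3q = 21 and p = 0 → (0, 7)

Vertices: (0, 0), (9, 0), (9, 4), (0, 7)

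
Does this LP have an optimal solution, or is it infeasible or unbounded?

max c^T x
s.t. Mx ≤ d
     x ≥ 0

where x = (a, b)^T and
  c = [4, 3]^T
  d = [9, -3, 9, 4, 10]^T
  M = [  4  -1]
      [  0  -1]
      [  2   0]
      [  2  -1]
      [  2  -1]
Feasible point: (0, 3) satisfies every constraint, so the LP is feasible.
Direction d = (0, 1): for each constraint row a, a·d ≤ 0 —
  (4)(0) + (-1)(1) = -1 ≤ 0
  (0)(0) + (-1)(1) = -1 ≤ 0
  (2)(0) + (0)(1) = 0 ≤ 0
  (2)(0) + (-1)(1) = -1 ≤ 0
  (2)(0) + (-1)(1) = -1 ≤ 0
and d ≥ 0, so (0, 3) + t·d stays feasible for every t ≥ 0. Along this ray z = 4a + 3b changes by 3 per unit t, so z → +∞.

The LP is unbounded; z can be made arbitrarily large.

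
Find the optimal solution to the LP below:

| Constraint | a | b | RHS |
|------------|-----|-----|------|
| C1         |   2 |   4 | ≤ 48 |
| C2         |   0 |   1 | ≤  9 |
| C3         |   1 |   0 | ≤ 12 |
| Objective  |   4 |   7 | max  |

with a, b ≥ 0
Each vertex is the intersection of two constraint boundaries that also satisfies all remaining constraints:
  a = 0 and b = 0 → (0, 0)
  a = 12 and b = 0 → (12, 0)
  2a + 4b = 48 and a = 12 → (12, 6)
  2a + 4b = 48 and b = 9 → (6, 9)
  b = 9 and a = 0 → (0, 9)

Evaluating z = 4a + 7b at each vertex:
  (0, 0): z = 0
  (12, 0): z = 48
  (12, 6): z = 90
  (6, 9): z = 87
  (0, 9): z = 63

The maximum is at (12, 6) with z = 90.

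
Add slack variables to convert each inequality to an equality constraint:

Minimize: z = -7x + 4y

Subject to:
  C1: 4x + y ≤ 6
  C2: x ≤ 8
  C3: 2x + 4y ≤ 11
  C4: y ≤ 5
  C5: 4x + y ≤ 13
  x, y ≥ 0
min z = -7x + 4y

s.t.
  4x + y + s1 = 6
  x + s2 = 8
  2x + 4y + s3 = 11
  y + s4 = 5
  4x + y + s5 = 13
  x, y, s1, s2, s3, s4, s5 ≥ 0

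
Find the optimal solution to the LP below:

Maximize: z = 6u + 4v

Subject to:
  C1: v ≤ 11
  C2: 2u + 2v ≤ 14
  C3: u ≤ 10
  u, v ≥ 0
Each vertex is the intersection of two constraint boundaries that also satisfies all remaining constraints:
  u = 0 and v = 0 → (0, 0)
  2u + 2v = 14 and v = 0 → (7, 0)
  2u + 2v = 14 and u = 0 → (0, 7)

Evaluating z = 6u + 4v at each vertex:
  (0, 0): z = 0
  (7, 0): z = 42
  (0, 7): z = 28

The maximum is at (7, 0) with z = 42.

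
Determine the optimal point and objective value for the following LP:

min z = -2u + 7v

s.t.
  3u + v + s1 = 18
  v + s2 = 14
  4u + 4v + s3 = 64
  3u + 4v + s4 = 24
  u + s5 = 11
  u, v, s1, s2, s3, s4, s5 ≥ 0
Each vertex is the intersection of two constraint boundaries that also satisfies all remaining constraints:
  u = 0 and v = 0 → (0, 0)
  3u + v = 18 and v = 0 → (6, 0)
  3u + v = 18 and 3u + 4v = 24 → (5.333, 2)
  3u + 4v = 24 and u = 0 → (0, 6)

Evaluating z = -2u + 7v at each vertex:
  (0, 0): z = 0
  (6, 0): z = -12
  (5.333, 2): z = 3.333
  (0, 6): z = 42

The minimum is at (6, 0) with z = -12.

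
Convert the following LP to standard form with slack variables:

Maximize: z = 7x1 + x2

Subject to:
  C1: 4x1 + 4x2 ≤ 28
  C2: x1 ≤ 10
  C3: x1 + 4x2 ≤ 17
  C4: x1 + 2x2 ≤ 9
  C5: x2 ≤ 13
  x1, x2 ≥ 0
max z = 7x1 + x2

s.t.
  4x1 + 4x2 + s1 = 28
  x1 + s2 = 10
  x1 + 4x2 + s3 = 17
  x1 + 2x2 + s4 = 9
  x2 + s5 = 13
  x1, x2, s1, s2, s3, s4, s5 ≥ 0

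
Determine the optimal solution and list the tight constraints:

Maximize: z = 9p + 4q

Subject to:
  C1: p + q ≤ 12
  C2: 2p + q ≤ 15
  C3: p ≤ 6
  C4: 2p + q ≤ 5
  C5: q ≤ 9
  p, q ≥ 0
Optimal: p = 2.5, q = 0
Slack at optimum:
  C1: slack = 9.5
  C2: slack = 10
  C3: slack = 3.5
  C4: slack = 0 (binding)
  C5: slack = 9
  p ≥ 0: p = 2.5
  q ≥ 0: q = 0 (binding)
Binding constraints: C4, q ≥ 0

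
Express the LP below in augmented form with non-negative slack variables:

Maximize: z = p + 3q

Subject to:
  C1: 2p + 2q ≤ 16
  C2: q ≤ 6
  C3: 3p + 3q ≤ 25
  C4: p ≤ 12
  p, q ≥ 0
max z = p + 3q

s.t.
  2p + 2q + s1 = 16
  q + s2 = 6
  3p + 3q + s3 = 25
  p + s4 = 12
  p, q, s1, s2, s3, s4 ≥ 0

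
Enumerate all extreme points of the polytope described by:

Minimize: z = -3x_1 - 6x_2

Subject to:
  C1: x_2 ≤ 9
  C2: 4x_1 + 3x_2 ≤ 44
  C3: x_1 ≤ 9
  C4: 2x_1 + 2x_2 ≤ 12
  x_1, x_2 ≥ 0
Each vertex is the intersection of two constraint boundaries that also satisfies all remaining constraints:
  x_1 = 0 and x_2 = 0 → (0, 0)
  2x_1 + 2x_2 = 12 and x_2 = 0 → (6, 0)
  2x_1 + 2x_2 = 12 and x_1 = 0 → (0, 6)

Vertices: (0, 0), (6, 0), (0, 6)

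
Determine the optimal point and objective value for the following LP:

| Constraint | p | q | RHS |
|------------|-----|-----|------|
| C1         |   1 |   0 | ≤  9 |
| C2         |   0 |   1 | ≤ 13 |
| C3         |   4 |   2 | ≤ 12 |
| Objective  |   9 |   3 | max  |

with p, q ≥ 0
Each vertex is the intersection of two constraint boundaries that also satisfies all remaining constraints:
  p = 0 and q = 0 → (0, 0)
  4p + 2q = 12 and q = 0 → (3, 0)
  4p + 2q = 12 and p = 0 → (0, 6)

Evaluating z = 9p + 3q at each vertex:
  (0, 0): z = 0
  (3, 0): z = 27
  (0, 6): z = 18

The maximum is at (3, 0) with z = 27.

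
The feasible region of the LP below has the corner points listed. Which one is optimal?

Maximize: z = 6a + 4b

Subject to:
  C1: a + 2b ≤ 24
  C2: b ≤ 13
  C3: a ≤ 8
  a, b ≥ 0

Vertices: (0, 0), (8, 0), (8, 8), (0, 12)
Evaluating z = 6a + 4b at each vertex:
  (0, 0): z = 0
  (8, 0): z = 48
  (8, 8): z = 80
  (0, 12): z = 48

The largest value is z = 80, attained at (8, 8).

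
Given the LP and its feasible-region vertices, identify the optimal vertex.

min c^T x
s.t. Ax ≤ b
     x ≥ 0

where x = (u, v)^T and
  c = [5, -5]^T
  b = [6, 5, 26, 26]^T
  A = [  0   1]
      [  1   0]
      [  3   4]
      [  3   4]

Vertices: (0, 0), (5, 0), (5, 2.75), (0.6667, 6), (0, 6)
Evaluating z = 5u - 5v at each vertex:
  (0, 0): z = 0
  (5, 0): z = 25
  (5, 2.75): z = 11.25
  (0.6667, 6): z = -26.67
  (0, 6): z = -30

The smallest value is z = -30, attained at (0, 6).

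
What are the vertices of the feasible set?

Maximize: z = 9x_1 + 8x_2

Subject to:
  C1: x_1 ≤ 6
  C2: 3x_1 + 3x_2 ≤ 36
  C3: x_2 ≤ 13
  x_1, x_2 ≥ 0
Each vertex is the intersection of two constraint boundaries that also satisfies all remaining constraints:
  x_1 = 0 and x_2 = 0 → (0, 0)
  x_1 = 6 and x_2 = 0 → (6, 0)
  x_1 = 6 and 3x_1 + 3x_2 = 36 → (6, 6)
  3x_1 + 3x_2 = 36 and x_1 = 0 → (0, 12)

Vertices: (0, 0), (6, 0), (6, 6), (0, 12)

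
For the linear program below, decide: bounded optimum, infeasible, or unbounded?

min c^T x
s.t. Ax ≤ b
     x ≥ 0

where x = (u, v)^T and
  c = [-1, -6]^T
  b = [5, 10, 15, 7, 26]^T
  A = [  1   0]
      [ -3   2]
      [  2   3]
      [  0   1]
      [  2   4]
The point (0, 5) satisfies every constraint, so the LP is feasible; the constraints give u ≤ 5 and v ≤ 7, which with u, v ≥ 0 keep the feasible region inside a bounded box. A feasible, bounded LP attains a finite optimum at a vertex.

Evaluating z = -u - 6v at each vertex:
  (0, 0): z = 0
  (5, 0): z = -5
  (5, 1.667): z = -15
  (0, 5): z = -30

Bounded optimum: z* = -30 at (0, 5).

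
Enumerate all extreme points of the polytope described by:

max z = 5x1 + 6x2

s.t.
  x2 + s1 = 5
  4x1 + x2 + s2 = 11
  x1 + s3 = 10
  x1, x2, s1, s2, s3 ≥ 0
Each vertex is the intersection of two constraint boundaries that also satisfies all remaining constraints:
  x1 = 0 and x2 = 0 → (0, 0)
  4x1 + x2 = 11 and x2 = 0 → (2.75, 0)
  x2 = 5 and 4x1 + x2 = 11 → (1.5, 5)
  x2 = 5 and x1 = 0 → (0, 5)

Vertices: (0, 0), (2.75, 0), (1.5, 5), (0, 5)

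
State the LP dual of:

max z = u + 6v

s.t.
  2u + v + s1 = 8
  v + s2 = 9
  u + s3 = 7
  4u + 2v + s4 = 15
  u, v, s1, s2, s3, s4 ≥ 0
Minimize: z = 8y1 + 9y2 + 7y3 + 15y4

Subject to:
  C1: -2y1 - y3 - 4y4 ≤ -1
  C2: -y1 - y2 - 2y4 ≤ -6
  y1, y2, y3, y4 ≥ 0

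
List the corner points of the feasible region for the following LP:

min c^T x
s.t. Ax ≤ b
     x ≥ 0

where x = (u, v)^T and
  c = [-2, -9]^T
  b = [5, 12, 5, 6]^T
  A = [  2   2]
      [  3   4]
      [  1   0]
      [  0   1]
Each vertex is the intersection of two constraint boundaries that also satisfies all remaining constraints:
  u = 0 and v = 0 → (0, 0)
  2u + 2v = 5 and v = 0 → (2.5, 0)
  2u + 2v = 5 and u = 0 → (0, 2.5)

Vertices: (0, 0), (2.5, 0), (0, 2.5)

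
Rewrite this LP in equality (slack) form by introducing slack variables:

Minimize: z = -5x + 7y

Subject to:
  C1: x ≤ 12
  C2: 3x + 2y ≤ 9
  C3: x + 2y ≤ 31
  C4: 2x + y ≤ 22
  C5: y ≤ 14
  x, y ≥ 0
min z = -5x + 7y

s.t.
  x + s1 = 12
  3x + 2y + s2 = 9
  x + 2y + s3 = 31
  2x + y + s4 = 22
  y + s5 = 14
  x, y, s1, s2, s3, s4, s5 ≥ 0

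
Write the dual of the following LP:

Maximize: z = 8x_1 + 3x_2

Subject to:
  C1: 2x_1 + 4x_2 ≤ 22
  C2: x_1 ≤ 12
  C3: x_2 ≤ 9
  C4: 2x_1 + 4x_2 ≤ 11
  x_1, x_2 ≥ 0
Minimize: z = 22y1 + 12y2 + 9y3 + 11y4

Subject to:
  C1: -2y1 - y2 - 2y4 ≤ -8
  C2: -4y1 - y3 - 4y4 ≤ -3
  y1, y2, y3, y4 ≥ 0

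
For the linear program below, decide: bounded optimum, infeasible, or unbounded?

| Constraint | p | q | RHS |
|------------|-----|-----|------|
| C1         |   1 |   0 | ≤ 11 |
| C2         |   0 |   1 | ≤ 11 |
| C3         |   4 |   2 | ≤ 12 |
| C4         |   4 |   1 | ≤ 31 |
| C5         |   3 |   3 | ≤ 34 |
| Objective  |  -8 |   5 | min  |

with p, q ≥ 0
The point (3, 0) satisfies every constraint, so the LP is feasible; the constraints give p ≤ 11 and q ≤ 11, which with p, q ≥ 0 keep the feasible region inside a bounded box. A feasible, bounded LP attains a finite optimum at a vertex.

Evaluating z = -8p + 5q at each vertex:
  (0, 0): z = 0
  (3, 0): z = -24
  (0, 6): z = 30

Feasible with finite optimum z* = -24 at (3, 0).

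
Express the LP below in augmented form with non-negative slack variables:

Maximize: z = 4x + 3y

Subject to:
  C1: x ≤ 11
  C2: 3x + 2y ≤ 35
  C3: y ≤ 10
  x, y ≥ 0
max z = 4x + 3y

s.t.
  x + s1 = 11
  3x + 2y + s2 = 35
  y + s3 = 10
  x, y, s1, s2, s3 ≥ 0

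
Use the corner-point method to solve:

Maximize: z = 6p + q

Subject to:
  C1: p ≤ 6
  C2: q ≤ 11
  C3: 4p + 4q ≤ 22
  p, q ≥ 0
Each vertex is the intersection of two constraint boundaries that also satisfies all remaining constraints:
  p = 0 and q = 0 → (0, 0)
  4p + 4q = 22 and q = 0 → (5.5, 0)
  4p + 4q = 22 and p = 0 → (0, 5.5)

Evaluating z = 6p + q at each vertex:
  (0, 0): z = 0
  (5.5, 0): z = 33
  (0, 5.5): z = 5.5

The maximum is at (5.5, 0) with z = 33.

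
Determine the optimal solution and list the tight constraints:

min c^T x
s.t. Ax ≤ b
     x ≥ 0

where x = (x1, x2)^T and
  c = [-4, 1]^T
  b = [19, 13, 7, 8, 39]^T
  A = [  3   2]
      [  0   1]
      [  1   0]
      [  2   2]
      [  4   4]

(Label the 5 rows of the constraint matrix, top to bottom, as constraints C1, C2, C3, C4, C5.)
Optimal: x1 = 4, x2 = 0
Slack at optimum:
  C1: slack = 7
  C2: slack = 13
  C3: slack = 3
  C4: slack = 0 (binding)
  C5: slack = 23
  x1 ≥ 0: x1 = 4
  x2 ≥ 0: x2 = 0 (binding)
Binding constraints: C4, x2 ≥ 0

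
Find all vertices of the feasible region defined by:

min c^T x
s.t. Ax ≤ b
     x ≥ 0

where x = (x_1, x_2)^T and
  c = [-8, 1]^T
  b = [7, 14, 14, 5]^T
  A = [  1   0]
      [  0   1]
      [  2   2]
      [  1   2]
Each vertex is the intersection of two constraint boundaries that also satisfies all remaining constraints:
  x_1 = 0 and x_2 = 0 → (0, 0)
  x_1 + 2x_2 = 5 and x_2 = 0 → (5, 0)
  x_1 + 2x_2 = 5 and x_1 = 0 → (0, 2.5)

Vertices: (0, 0), (5, 0), (0, 2.5)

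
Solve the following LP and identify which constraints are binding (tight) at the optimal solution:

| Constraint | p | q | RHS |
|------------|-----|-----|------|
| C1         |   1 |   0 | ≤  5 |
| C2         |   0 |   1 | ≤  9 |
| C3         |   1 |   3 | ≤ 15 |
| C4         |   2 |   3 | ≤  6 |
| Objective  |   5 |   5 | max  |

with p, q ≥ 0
Optimal: p = 3, q = 0
Slack at optimum:
  C1: slack = 2
  C2: slack = 9
  C3: slack = 12
  C4: slack = 0 (binding)
  p ≥ 0: p = 3
  q ≥ 0: q = 0 (binding)
Binding constraints: C4, q ≥ 0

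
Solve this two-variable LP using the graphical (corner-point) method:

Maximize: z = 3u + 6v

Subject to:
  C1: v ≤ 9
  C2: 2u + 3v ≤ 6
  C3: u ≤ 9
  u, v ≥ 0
Each vertex is the intersection of two constraint boundaries that also satisfies all remaining constraints:
  u = 0 and v = 0 → (0, 0)
  2u + 3v = 6 and v = 0 → (3, 0)
  2u + 3v = 6 and u = 0 → (0, 2)

Evaluating z = 3u + 6v at each vertex:
  (0, 0): z = 0
  (3, 0): z = 9
  (0, 2): z = 12

The maximum is at (0, 2) with z = 12.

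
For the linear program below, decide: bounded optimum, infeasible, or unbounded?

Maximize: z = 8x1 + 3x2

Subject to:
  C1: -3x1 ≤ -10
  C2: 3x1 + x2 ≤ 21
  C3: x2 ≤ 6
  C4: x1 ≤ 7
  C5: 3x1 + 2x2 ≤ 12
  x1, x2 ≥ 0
The point (4, 0) satisfies every constraint, so the LP is feasible; the constraints give x1 ≤ 7 and x2 ≤ 6, which with x1, x2 ≥ 0 keep the feasible region inside a bounded box. A feasible, bounded LP attains a finite optimum at a vertex.

The LP has an optimal solution: (4, 0) with z = 32.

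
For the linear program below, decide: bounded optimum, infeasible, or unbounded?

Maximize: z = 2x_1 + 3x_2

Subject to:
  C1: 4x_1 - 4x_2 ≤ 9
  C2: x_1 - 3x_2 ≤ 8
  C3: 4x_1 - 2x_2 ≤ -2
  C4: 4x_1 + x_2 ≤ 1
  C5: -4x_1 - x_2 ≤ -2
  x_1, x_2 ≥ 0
C4 requires 4x_1 + x_2 ≤ 1, while C5 (-4x_1 - x_2 ≤ -2) is equivalent to 4x_1 + x_2 ≥ 2. Together they would need 2 ≤ 4x_1 + x_2 ≤ 1, which is impossible since 2 > 1. No point satisfies all constraints.

Infeasible — the constraint set is empty.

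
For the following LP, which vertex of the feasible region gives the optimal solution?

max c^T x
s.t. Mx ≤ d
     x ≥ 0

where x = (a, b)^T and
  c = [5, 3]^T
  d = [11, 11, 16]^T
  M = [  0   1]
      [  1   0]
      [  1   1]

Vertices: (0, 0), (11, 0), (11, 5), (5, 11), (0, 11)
Evaluating z = 5a + 3b at each vertex:
  (0, 0): z = 0
  (11, 0): z = 55
  (11, 5): z = 70
  (5, 11): z = 58
  (0, 11): z = 33

The largest value is z = 70, attained at (11, 5).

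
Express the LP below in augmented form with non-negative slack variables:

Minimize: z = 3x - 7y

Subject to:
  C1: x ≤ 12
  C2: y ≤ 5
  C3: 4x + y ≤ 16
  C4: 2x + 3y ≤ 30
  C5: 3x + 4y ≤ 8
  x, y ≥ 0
min z = 3x - 7y

s.t.
  x + s1 = 12
  y + s2 = 5
  4x + y + s3 = 16
  2x + 3y + s4 = 30
  3x + 4y + s5 = 8
  x, y, s1, s2, s3, s4, s5 ≥ 0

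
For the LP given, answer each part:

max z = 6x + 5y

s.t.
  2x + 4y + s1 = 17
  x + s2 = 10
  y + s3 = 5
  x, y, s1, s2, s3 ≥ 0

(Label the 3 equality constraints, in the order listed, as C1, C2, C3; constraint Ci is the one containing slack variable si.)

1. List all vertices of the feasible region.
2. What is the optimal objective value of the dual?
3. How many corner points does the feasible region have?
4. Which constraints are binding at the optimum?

1. (0, 0), (8.5, 0), (0, 4.25)
2. 51 (by strong duality, equal to the primal optimum)
3. 3
4. C1, y ≥ 0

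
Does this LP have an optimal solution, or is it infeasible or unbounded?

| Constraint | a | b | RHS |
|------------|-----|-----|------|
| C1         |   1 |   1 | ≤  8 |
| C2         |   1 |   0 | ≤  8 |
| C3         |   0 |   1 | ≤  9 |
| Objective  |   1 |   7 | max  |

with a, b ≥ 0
The point (0, 8) satisfies every constraint, so the LP is feasible; the constraints give a ≤ 8 and b ≤ 9, which with a, b ≥ 0 keep the feasible region inside a bounded box. A feasible, bounded LP attains a finite optimum at a vertex.

Evaluating z = a + 7b at each vertex:
  (0, 0): z = 0
  (8, 0): z = 8
  (0, 8): z = 56

Feasible with finite optimum z* = 56 at (0, 8).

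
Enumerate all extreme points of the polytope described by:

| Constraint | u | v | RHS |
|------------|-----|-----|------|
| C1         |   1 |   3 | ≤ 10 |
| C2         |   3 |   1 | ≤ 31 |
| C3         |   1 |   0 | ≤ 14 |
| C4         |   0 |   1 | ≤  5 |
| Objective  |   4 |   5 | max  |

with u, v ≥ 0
Each vertex is the intersection of two constraint boundaries that also satisfies all remaining constraints:
  u = 0 and v = 0 → (0, 0)
  u + 3v = 10 and v = 0 → (10, 0)
  u + 3v = 10 and u = 0 → (0, 3.333)

Vertices: (0, 0), (10, 0), (0, 3.333)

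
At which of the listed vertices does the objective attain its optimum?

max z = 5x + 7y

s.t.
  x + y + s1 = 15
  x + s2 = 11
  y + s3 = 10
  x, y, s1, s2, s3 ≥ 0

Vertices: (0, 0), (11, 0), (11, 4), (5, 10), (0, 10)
(5, 10) with z = 95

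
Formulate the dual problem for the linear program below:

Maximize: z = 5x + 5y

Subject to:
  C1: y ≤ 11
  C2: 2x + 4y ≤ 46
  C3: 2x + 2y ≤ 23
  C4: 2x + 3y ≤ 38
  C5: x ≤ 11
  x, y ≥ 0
Minimize: z = 11y1 + 46y2 + 23y3 + 38y4 + 11y5

Subject to:
  C1: -2y2 - 2y3 - 2y4 - y5 ≤ -5
  C2: -y1 - 4y2 - 2y3 - 3y4 ≤ -5
  y1, y2, y3, y4, y5 ≥ 0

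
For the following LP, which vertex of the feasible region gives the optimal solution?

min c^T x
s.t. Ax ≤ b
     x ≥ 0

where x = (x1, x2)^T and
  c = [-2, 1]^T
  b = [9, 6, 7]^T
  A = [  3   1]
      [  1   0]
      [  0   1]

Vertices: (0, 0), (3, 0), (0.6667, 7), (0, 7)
(3, 0) with z = -6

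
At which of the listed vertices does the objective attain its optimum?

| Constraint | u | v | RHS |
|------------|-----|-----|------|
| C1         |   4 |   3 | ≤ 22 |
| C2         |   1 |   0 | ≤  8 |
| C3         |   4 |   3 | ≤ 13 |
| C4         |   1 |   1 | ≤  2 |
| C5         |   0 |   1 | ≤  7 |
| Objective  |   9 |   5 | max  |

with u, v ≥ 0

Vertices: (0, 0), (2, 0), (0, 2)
(2, 0) with z = 18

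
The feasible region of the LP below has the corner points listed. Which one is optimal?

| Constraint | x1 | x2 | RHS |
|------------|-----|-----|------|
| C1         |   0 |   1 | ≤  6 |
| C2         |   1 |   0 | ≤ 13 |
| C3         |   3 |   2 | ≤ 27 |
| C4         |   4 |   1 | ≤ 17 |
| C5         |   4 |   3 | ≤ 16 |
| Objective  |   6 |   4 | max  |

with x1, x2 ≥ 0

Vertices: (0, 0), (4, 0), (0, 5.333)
Evaluating z = 6x1 + 4x2 at each vertex:
  (0, 0): z = 0
  (4, 0): z = 24
  (0, 5.333): z = 21.33

The largest value is z = 24, attained at (4, 0).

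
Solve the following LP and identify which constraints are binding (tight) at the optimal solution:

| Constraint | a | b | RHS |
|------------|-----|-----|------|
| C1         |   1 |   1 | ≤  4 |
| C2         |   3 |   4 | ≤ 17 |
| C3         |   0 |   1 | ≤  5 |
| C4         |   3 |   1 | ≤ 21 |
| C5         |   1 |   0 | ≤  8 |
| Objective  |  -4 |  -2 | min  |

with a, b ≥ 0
Optimal: a = 4, b = 0
Binding: C1, b ≥ 0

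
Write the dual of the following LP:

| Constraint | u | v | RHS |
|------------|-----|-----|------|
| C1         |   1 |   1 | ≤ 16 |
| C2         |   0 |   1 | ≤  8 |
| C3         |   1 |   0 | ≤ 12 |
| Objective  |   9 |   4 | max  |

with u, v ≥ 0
Minimize: z = 16y1 + 8y2 + 12y3

Subject to:
  C1: -y1 - y3 ≤ -9
  C2: -y1 - y2 ≤ -4
  y1, y2, y3 ≥ 0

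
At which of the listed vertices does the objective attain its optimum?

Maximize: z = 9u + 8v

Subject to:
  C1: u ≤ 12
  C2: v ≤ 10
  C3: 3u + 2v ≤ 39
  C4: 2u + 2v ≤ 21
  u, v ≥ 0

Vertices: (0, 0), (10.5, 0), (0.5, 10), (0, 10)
Evaluating z = 9u + 8v at each vertex:
  (0, 0): z = 0
  (10.5, 0): z = 94.5
  (0.5, 10): z = 84.5
  (0, 10): z = 80

The largest value is z = 94.5, attained at (10.5, 0).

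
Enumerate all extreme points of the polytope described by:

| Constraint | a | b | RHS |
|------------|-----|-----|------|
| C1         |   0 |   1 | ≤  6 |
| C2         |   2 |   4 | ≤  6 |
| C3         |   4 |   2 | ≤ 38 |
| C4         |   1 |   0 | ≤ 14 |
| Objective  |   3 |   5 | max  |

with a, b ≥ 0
Each vertex is the intersection of two constraint boundaries that also satisfies all remaining constraints:
  a = 0 and b = 0 → (0, 0)
  2a + 4b = 6 and b = 0 → (3, 0)
  2a + 4b = 6 and a = 0 → (0, 1.5)

Vertices: (0, 0), (3, 0), (0, 1.5)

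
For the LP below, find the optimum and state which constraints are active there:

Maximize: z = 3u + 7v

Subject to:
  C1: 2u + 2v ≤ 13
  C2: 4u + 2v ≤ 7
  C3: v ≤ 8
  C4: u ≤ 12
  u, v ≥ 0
Optimal: u = 0, v = 3.5
Slack at optimum:
  C1: slack = 6
  C2: slack = 0 (binding)
  C3: slack = 4.5
  C4: slack = 12
  u ≥ 0: u = 0 (binding)
  v ≥ 0: v = 3.5
Binding constraints: C2, u ≥ 0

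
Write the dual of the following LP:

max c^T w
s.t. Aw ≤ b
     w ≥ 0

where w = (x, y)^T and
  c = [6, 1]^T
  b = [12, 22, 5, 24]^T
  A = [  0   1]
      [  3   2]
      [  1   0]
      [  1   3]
Minimize: z = 12y1 + 22y2 + 5y3 + 24y4

Subject to:
  C1: -3y2 - y3 - y4 ≤ -6
  C2: -y1 - 2y2 - 3y4 ≤ -1
  y1, y2, y3, y4 ≥ 0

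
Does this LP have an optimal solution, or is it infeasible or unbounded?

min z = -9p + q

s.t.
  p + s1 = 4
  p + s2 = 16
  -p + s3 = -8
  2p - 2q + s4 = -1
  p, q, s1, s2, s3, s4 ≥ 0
The row p + s1 = 4 with s1 ≥ 0 requires p ≤ 4, while the row -p + s3 = -8 with s3 ≥ 0 is equivalent to p ≥ 8. Together they would need 8 ≤ p ≤ 4, which is impossible since 8 > 4. No point satisfies all constraints.

The feasible region is empty; the LP is infeasible.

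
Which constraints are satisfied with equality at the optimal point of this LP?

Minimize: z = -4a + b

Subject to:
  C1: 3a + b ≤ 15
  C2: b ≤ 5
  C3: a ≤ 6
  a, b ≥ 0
Optimal: a = 5, b = 0
Slack at optimum:
  C1: slack = 0 (binding)
  C2: slack = 5
  C3: slack = 1
  a ≥ 0: a = 5
  b ≥ 0: b = 0 (binding)
Binding constraints: C1, b ≥ 0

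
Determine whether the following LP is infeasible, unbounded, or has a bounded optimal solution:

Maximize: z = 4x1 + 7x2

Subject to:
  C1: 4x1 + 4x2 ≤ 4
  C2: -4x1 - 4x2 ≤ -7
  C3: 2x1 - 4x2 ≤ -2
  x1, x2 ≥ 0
C1 requires 4x1 + 4x2 ≤ 4, while C2 (-4x1 - 4x2 ≤ -7) is equivalent to 4x1 + 4x2 ≥ 7. Together they would need 7 ≤ 4x1 + 4x2 ≤ 4, which is impossible since 7 > 4. No point satisfies all constraints.

The feasible region is empty; the LP is infeasible.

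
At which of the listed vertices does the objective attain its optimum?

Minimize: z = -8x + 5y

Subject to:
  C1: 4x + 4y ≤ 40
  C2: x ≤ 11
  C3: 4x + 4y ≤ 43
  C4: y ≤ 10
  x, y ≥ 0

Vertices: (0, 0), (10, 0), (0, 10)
Evaluating z = -8x + 5y at each vertex:
  (0, 0): z = 0
  (10, 0): z = -80
  (0, 10): z = 50

The smallest value is z = -80, attained at (10, 0).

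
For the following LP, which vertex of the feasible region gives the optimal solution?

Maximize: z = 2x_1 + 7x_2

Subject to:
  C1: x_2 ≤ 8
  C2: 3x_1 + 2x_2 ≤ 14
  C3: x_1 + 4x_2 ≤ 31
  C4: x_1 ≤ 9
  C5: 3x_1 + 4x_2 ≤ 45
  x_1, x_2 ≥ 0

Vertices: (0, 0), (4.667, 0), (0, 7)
(0, 7) with z = 49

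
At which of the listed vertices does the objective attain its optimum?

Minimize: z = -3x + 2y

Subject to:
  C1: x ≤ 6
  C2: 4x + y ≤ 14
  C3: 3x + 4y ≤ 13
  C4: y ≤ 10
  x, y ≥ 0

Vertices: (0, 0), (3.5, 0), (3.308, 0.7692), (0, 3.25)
(3.5, 0) with z = -10.5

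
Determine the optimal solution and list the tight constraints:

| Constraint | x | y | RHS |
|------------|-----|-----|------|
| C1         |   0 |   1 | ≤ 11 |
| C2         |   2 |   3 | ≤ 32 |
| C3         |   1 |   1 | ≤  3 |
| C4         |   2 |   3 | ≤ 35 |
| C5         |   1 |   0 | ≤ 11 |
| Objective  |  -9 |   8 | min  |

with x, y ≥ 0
Optimal: x = 3, y = 0
Binding: C3, y ≥ 0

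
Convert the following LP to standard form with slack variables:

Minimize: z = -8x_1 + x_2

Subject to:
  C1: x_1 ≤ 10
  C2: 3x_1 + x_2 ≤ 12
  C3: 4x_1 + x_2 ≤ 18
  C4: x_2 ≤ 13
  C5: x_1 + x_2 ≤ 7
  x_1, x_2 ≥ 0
min z = -8x_1 + x_2

s.t.
  x_1 + s1 = 10
  3x_1 + x_2 + s2 = 12
  4x_1 + x_2 + s3 = 18
  x_2 + s4 = 13
  x_1 + x_2 + s5 = 7
  x_1, x_2, s1, s2, s3, s4, s5 ≥ 0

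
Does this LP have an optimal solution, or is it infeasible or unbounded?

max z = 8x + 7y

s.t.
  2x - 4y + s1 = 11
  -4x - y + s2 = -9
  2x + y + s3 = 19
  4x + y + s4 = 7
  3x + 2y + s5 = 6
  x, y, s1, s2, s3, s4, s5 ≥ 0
The row 4x + y + s4 = 7 with s4 ≥ 0 requires 4x + y ≤ 7, while the row -4x - y + s2 = -9 with s2 ≥ 0 is equivalent to 4x + y ≥ 9. Together they would need 9 ≤ 4x + y ≤ 7, which is impossible since 9 > 7. No point satisfies all constraints.

Infeasible: no point satisfies all constraints simultaneously.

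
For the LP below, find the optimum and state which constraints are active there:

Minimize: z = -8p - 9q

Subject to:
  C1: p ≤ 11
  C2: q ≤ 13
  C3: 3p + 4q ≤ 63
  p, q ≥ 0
Optimal: p = 11, q = 7.5
Slack at optimum:
  C1: slack = 0 (binding)
  C2: slack = 5.5
  C3: slack = 0 (binding)
  p ≥ 0: p = 11
  q ≥ 0: q = 7.5
Binding constraints: C1, C3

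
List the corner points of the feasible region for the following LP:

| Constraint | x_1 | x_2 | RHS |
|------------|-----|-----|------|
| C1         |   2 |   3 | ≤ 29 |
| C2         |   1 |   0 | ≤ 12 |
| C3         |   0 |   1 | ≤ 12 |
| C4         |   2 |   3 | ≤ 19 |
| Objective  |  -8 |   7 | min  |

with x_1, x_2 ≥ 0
Each vertex is the intersection of two constraint boundaries that also satisfies all remaining constraints:
  x_1 = 0 and x_2 = 0 → (0, 0)
  2x_1 + 3x_2 = 19 and x_2 = 0 → (9.5, 0)
  2x_1 + 3x_2 = 19 and x_1 = 0 → (0, 6.333)

Vertices: (0, 0), (9.5, 0), (0, 6.333)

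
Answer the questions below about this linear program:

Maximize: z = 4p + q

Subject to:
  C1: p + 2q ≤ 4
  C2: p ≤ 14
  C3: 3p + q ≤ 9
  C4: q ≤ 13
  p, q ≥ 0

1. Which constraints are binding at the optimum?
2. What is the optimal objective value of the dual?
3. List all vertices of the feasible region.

1. C3, q ≥ 0
2. 12 (by strong duality, equal to the primal optimum)
3. (0, 0), (3, 0), (2.8, 0.6), (0, 2)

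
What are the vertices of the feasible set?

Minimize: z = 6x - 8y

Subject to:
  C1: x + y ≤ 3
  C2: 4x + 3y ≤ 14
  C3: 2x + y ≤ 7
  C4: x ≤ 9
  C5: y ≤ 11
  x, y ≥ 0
Each vertex is the intersection of two constraint boundaries that also satisfies all remaining constraints:
  x = 0 and y = 0 → (0, 0)
  x + y = 3 and y = 0 → (3, 0)
  x + y = 3 and x = 0 → (0, 3)

Vertices: (0, 0), (3, 0), (0, 3)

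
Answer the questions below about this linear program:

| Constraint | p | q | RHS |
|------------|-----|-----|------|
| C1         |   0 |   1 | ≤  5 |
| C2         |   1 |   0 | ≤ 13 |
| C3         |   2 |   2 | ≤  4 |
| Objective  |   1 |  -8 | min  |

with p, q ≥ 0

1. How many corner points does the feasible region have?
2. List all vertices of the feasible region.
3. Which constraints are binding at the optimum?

1. 3
2. (0, 0), (2, 0), (0, 2)
3. C3, p ≥ 0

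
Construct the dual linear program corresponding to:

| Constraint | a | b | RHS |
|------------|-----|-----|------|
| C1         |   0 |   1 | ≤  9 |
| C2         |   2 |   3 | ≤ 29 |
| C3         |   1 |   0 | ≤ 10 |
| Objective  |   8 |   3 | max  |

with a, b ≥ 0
Minimize: z = 9y1 + 29y2 + 10y3

Subject to:
  C1: -2y2 - y3 ≤ -8
  C2: -y1 - 3y2 ≤ -3
  y1, y2, y3 ≥ 0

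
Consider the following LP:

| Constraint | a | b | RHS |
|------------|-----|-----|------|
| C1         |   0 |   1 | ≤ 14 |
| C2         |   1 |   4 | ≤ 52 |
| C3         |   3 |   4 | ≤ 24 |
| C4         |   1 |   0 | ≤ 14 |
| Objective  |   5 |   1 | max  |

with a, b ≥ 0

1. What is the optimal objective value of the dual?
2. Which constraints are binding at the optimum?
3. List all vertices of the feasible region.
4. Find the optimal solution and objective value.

1. 40 (by strong duality, equal to the primal optimum)
2. C3, b ≥ 0
3. (0, 0), (8, 0), (0, 6)
4. a = 8, b = 0, z = 40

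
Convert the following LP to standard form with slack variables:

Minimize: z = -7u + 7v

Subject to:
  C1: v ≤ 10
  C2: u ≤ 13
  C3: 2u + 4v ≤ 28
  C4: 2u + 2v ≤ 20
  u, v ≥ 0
min z = -7u + 7v

s.t.
  v + s1 = 10
  u + s2 = 13
  2u + 4v + s3 = 28
  2u + 2v + s4 = 20
  u, v, s1, s2, s3, s4 ≥ 0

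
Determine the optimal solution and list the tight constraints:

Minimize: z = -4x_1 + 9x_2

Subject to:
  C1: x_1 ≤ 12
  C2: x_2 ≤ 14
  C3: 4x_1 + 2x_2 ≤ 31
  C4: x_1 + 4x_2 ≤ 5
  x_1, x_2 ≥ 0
Optimal: x_1 = 5, x_2 = 0
Slack at optimum:
  C1: slack = 7
  C2: slack = 14
  C3: slack = 11
  C4: slack = 0 (binding)
  x_1 ≥ 0: x_1 = 5
  x_2 ≥ 0: x_2 = 0 (binding)
Binding constraints: C4, x_2 ≥ 0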